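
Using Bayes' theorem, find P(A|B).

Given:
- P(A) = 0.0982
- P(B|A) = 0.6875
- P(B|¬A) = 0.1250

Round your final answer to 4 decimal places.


Bayes' theorem: P(A|B) = P(B|A) × P(A) / P(B)

Step 1: Calculate P(B) using law of total probability
P(B) = P(B|A)P(A) + P(B|¬A)P(¬A)
     = 0.6875 × 0.0982 + 0.1250 × 0.9018
     = 0.06751250 + 0.11272500
     = 0.18023750

Step 2: Apply Bayes' theorem
P(A|B) = P(B|A) × P(A) / P(B)
       = 0.06751250 / 0.18023750
       = 0.3746


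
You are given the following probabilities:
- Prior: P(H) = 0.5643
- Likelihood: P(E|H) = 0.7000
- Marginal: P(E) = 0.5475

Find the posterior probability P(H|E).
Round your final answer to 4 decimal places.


Using Bayes' theorem:

P(H|E) = P(E|H) × P(H) / P(E)
       = 0.7000 × 0.5643 / 0.5475
       = 0.39501000 / 0.5475
       = 0.7215

The evidence strengthens our belief in H.
Prior: 0.5643 → Posterior: 0.7215


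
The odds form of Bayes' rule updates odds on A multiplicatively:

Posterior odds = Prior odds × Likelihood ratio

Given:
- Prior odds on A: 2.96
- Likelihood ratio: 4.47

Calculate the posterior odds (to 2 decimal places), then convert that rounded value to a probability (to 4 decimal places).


Step 1: Calculate posterior odds
Posterior odds = Prior odds × LR
               = 2.96 × 4.47
               = 13.23

Step 2: Convert to probability
P(A|E) = Posterior odds / (1 + Posterior odds)
       = 13.23 / (1 + 13.23)
       = 13.23 / 14.23
       = 0.9297

The evidence increased P(A) from 0.7475 to 0.9297.


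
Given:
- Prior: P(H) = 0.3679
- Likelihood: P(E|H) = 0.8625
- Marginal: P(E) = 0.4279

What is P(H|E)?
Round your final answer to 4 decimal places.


Using Bayes' theorem:

P(H|E) = P(E|H) × P(H) / P(E)
       = 0.8625 × 0.3679 / 0.4279
       = 0.31731375 / 0.4279
       = 0.7416

The evidence strengthens our belief in H.
Prior: 0.3679 → Posterior: 0.7416


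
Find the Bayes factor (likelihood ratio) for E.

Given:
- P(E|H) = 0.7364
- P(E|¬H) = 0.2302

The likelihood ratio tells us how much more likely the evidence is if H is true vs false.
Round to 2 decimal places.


Likelihood Ratio (LR) = P(E|H) / P(E|¬H)

LR = 0.7364 / 0.2302
   = 3.20

The evidence is 3.20 times more likely if H is true than if H is false.
LR > 1, so observing E raises the odds in favor of H.


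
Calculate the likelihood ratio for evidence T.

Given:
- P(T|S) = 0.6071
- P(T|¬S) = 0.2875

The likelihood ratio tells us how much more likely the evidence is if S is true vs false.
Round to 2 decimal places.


Likelihood Ratio (LR) = P(T|S) / P(T|¬S)

LR = 0.6071 / 0.2875
   = 2.11

The evidence is 2.11 times more likely if S is true than if S is false.
Since LR > 1, the evidence supports S over ¬S.


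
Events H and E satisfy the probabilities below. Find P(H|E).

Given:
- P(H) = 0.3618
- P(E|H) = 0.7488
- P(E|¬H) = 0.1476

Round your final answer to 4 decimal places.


Bayes' theorem: P(H|E) = P(E|H) × P(H) / P(E)

Step 1: Calculate P(E) using law of total probability
P(E) = P(E|H)P(H) + P(E|¬H)P(¬H)
     = 0.7488 × 0.3618 + 0.1476 × 0.6382
     = 0.27091584 + 0.09419832
     = 0.36511416

Step 2: Apply Bayes' theorem
P(H|E) = P(E|H) × P(H) / P(E)
       = 0.27091584 / 0.36511416
       = 0.7420


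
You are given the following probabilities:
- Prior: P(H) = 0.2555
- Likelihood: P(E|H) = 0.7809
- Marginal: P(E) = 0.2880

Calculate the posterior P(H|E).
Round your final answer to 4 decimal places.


Using Bayes' theorem:

P(H|E) = P(E|H) × P(H) / P(E)
       = 0.7809 × 0.2555 / 0.2880
       = 0.19951995 / 0.2880
       = 0.6928

The evidence strengthens our belief in H.
Prior: 0.2555 → Posterior: 0.6928


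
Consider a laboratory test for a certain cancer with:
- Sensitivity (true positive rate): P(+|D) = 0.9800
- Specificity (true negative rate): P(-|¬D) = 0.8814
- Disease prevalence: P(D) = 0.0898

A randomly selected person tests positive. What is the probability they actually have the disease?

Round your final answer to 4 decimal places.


Let D = has disease, + = positive test

Given:
- P(D) = 0.0898 (prevalence)
- P(+|D) = 0.9800 (sensitivity)
- P(-|¬D) = 0.8814 (specificity)
- P(+|¬D) = 0.1186 (false positive rate = 1 - specificity)

Step 1: Find P(+)
P(+) = P(+|D)P(D) + P(+|¬D)P(¬D)
     = 0.9800 × 0.0898 + 0.1186 × 0.9102
     = 0.08800400 + 0.10794972
     = 0.19595372

Step 2: Apply Bayes' theorem for P(D|+)
P(D|+) = P(+|D)P(D) / P(+)
       = 0.08800400 / 0.19595372
       = 0.4491


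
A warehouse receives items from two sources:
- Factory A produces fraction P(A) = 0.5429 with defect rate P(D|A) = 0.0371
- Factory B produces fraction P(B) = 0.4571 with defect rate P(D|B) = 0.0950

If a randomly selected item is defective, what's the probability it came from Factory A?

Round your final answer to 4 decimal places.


Let A = from Factory A, D = defective

Given:
- P(A) = 0.5429, P(B) = 0.4571
- P(D|A) = 0.0371, P(D|B) = 0.0950

Step 1: Find P(D)
P(D) = P(D|A)P(A) + P(D|B)P(B)
     = 0.0371 × 0.5429 + 0.0950 × 0.4571
     = 0.02014159 + 0.04342450
     = 0.06356609

Step 2: Apply Bayes' theorem
P(A|D) = P(D|A)P(A) / P(D)
       = 0.02014159 / 0.06356609
       = 0.3169


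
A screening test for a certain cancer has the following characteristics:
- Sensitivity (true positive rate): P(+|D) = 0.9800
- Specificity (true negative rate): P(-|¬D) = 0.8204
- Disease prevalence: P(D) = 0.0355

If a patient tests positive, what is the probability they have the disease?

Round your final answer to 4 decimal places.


Let D = has disease, + = positive test

Given:
- P(D) = 0.0355 (prevalence)
- P(+|D) = 0.9800 (sensitivity)
- P(-|¬D) = 0.8204 (specificity)
- P(+|¬D) = 0.1796 (false positive rate = 1 - specificity)

Step 1: Find P(+)
P(+) = P(+|D)P(D) + P(+|¬D)P(¬D)
     = 0.9800 × 0.0355 + 0.1796 × 0.9645
     = 0.03479000 + 0.17322420
     = 0.20801420

Step 2: Apply Bayes' theorem for P(D|+)
P(D|+) = P(+|D)P(D) / P(+)
       = 0.03479000 / 0.20801420
       = 0.1672


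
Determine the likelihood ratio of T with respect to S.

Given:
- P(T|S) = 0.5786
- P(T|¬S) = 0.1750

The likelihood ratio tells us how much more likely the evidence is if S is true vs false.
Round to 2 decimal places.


Likelihood Ratio (LR) = P(T|S) / P(T|¬S)

LR = 0.5786 / 0.1750
   = 3.31

The evidence is 3.31 times more likely if S is true than if S is false.
LR > 1, so observing T raises the odds in favor of S.


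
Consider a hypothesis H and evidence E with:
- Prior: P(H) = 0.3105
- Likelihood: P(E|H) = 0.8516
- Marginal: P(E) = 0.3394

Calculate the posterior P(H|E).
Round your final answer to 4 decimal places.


Using Bayes' theorem:

P(H|E) = P(E|H) × P(H) / P(E)
       = 0.8516 × 0.3105 / 0.3394
       = 0.26442180 / 0.3394
       = 0.7791

The evidence strengthens our belief in H.
Prior: 0.3105 → Posterior: 0.7791


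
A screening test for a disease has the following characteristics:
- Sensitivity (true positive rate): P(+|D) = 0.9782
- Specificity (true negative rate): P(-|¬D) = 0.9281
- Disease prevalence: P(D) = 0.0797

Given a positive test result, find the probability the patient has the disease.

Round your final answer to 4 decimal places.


Let D = has disease, + = positive test

Given:
- P(D) = 0.0797 (prevalence)
- P(+|D) = 0.9782 (sensitivity)
- P(-|¬D) = 0.9281 (specificity)
- P(+|¬D) = 0.0719 (false positive rate = 1 - specificity)

Step 1: Find P(+)
P(+) = P(+|D)P(D) + P(+|¬D)P(¬D)
     = 0.9782 × 0.0797 + 0.0719 × 0.9203
     = 0.07796254 + 0.06616957
     = 0.14413211

Step 2: Apply Bayes' theorem for P(D|+)
P(D|+) = P(+|D)P(D) / P(+)
       = 0.07796254 / 0.14413211
       = 0.5409


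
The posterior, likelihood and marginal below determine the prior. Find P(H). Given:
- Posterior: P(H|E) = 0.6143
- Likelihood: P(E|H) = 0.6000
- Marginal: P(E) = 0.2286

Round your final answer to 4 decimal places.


From Bayes' theorem: P(H|E) = P(E|H) × P(H) / P(E)

Rearranging for P(H):
P(H) = P(H|E) × P(E) / P(E|H)
     = 0.6143 × 0.2286 / 0.6000
     = 0.14042898 / 0.6000
     = 0.2340


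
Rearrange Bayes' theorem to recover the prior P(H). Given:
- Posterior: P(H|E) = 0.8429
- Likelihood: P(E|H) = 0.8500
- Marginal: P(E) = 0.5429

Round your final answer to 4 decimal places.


From Bayes' theorem: P(H|E) = P(E|H) × P(H) / P(E)

Rearranging for P(H):
P(H) = P(H|E) × P(E) / P(E|H)
     = 0.8429 × 0.5429 / 0.8500
     = 0.45761041 / 0.8500
     = 0.5384


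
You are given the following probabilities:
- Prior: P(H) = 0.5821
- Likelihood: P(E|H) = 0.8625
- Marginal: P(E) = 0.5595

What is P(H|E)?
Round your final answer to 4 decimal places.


Using Bayes' theorem:

P(H|E) = P(E|H) × P(H) / P(E)
       = 0.8625 × 0.5821 / 0.5595
       = 0.50206125 / 0.5595
       = 0.8973

The evidence strengthens our belief in H.
Prior: 0.5821 → Posterior: 0.8973


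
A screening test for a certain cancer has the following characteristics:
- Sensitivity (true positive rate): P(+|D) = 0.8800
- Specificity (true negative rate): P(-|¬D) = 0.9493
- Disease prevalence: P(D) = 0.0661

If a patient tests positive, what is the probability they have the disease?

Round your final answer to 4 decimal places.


Let D = has disease, + = positive test

Given:
- P(D) = 0.0661 (prevalence)
- P(+|D) = 0.8800 (sensitivity)
- P(-|¬D) = 0.9493 (specificity)
- P(+|¬D) = 0.0507 (false positive rate = 1 - specificity)

Step 1: Find P(+)
P(+) = P(+|D)P(D) + P(+|¬D)P(¬D)
     = 0.8800 × 0.0661 + 0.0507 × 0.9339
     = 0.05816800 + 0.04734873
     = 0.10551673

Step 2: Apply Bayes' theorem for P(D|+)
P(D|+) = P(+|D)P(D) / P(+)
       = 0.05816800 / 0.10551673
       = 0.5513


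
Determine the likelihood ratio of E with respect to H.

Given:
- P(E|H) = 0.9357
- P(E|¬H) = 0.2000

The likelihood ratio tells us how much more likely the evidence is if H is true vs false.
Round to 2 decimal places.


Likelihood Ratio (LR) = P(E|H) / P(E|¬H)

LR = 0.9357 / 0.2000
   = 4.68

The evidence is 4.68 times more likely if H is true than if H is false.
Since LR > 1, the evidence supports H over ¬H.


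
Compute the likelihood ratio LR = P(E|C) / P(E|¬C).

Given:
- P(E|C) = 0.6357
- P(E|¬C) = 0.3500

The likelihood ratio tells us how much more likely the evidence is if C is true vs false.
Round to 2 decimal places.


Likelihood Ratio (LR) = P(E|C) / P(E|¬C)

LR = 0.6357 / 0.3500
   = 1.82

The evidence is 1.82 times more likely if C is true than if C is false.
Since LR > 1, the evidence supports C over ¬C.


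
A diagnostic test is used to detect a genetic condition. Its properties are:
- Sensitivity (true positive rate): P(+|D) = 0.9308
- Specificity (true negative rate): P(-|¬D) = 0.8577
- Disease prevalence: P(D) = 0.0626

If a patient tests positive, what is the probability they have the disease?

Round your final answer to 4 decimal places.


Let D = has disease, + = positive test

Given:
- P(D) = 0.0626 (prevalence)
- P(+|D) = 0.9308 (sensitivity)
- P(-|¬D) = 0.8577 (specificity)
- P(+|¬D) = 0.1423 (false positive rate = 1 - specificity)

Step 1: Find P(+)
P(+) = P(+|D)P(D) + P(+|¬D)P(¬D)
     = 0.9308 × 0.0626 + 0.1423 × 0.9374
     = 0.05826808 + 0.13339202
     = 0.19166010

Step 2: Apply Bayes' theorem for P(D|+)
P(D|+) = P(+|D)P(D) / P(+)
       = 0.05826808 / 0.19166010
       = 0.3040


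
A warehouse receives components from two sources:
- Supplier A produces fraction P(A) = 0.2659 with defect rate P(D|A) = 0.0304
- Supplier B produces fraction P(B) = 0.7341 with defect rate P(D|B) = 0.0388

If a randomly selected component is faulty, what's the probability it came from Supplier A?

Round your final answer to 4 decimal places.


Let A = from Supplier A, D = faulty

Given:
- P(A) = 0.2659, P(B) = 0.7341
- P(D|A) = 0.0304, P(D|B) = 0.0388

Step 1: Find P(D)
P(D) = P(D|A)P(A) + P(D|B)P(B)
     = 0.0304 × 0.2659 + 0.0388 × 0.7341
     = 0.00808336 + 0.02848308
     = 0.03656644

Step 2: Apply Bayes' theorem
P(A|D) = P(D|A)P(A) / P(D)
       = 0.00808336 / 0.03656644
       = 0.2211


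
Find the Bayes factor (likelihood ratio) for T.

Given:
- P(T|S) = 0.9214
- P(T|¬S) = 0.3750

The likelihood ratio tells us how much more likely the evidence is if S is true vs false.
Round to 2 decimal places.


Likelihood Ratio (LR) = P(T|S) / P(T|¬S)

LR = 0.9214 / 0.3750
   = 2.46

The evidence is 2.46 times more likely if S is true than if S is false.
Since LR > 1, the evidence supports S over ¬S.


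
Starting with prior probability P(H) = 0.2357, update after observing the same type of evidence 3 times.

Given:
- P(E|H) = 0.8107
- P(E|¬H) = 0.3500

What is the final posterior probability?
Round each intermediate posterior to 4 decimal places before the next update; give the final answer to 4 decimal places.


Sequential Bayesian updating:

Initial prior: P(H) = 0.2357

Update 1:
  P(E) = 0.8107 × 0.2357 + 0.3500 × 0.7643 = 0.19108199 + 0.26750500 = 0.45858699
  P(H|E) = 0.19108199 / 0.45858699 = 0.4167

Update 2:
  P(E) = 0.8107 × 0.4167 + 0.3500 × 0.5833 = 0.33781869 + 0.20415500 = 0.54197369
  P(H|E) = 0.33781869 / 0.54197369 = 0.6233

Update 3:
  P(E) = 0.8107 × 0.6233 + 0.3500 × 0.3767 = 0.50530931 + 0.13184500 = 0.63715431
  P(H|E) = 0.50530931 / 0.63715431 = 0.7931

Final posterior: 0.7931


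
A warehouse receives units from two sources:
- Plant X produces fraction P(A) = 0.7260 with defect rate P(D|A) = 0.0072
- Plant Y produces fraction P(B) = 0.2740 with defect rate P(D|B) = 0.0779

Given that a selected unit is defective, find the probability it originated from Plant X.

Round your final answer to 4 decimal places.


Let A = from Plant X, D = defective

Given:
- P(A) = 0.7260, P(B) = 0.2740
- P(D|A) = 0.0072, P(D|B) = 0.0779

Step 1: Find P(D)
P(D) = P(D|A)P(A) + P(D|B)P(B)
     = 0.0072 × 0.7260 + 0.0779 × 0.2740
     = 0.00522720 + 0.02134460
     = 0.02657180

Step 2: Apply Bayes' theorem
P(A|D) = P(D|A)P(A) / P(D)
       = 0.00522720 / 0.02657180
       = 0.1967


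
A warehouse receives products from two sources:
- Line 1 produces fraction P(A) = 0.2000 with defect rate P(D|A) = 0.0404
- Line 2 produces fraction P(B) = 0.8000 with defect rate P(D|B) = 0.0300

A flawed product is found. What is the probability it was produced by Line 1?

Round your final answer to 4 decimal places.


Let A = from Line 1, D = flawed

Given:
- P(A) = 0.2000, P(B) = 0.8000
- P(D|A) = 0.0404, P(D|B) = 0.0300

Step 1: Find P(D)
P(D) = P(D|A)P(A) + P(D|B)P(B)
     = 0.0404 × 0.2000 + 0.0300 × 0.8000
     = 0.00808000 + 0.02400000
     = 0.03208000

Step 2: Apply Bayes' theorem
P(A|D) = P(D|A)P(A) / P(D)
       = 0.00808000 / 0.03208000
       = 0.2519


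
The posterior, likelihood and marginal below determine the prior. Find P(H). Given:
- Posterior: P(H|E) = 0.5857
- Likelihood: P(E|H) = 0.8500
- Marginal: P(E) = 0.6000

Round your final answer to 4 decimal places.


From Bayes' theorem: P(H|E) = P(E|H) × P(H) / P(E)

Rearranging for P(H):
P(H) = P(H|E) × P(E) / P(E|H)
     = 0.5857 × 0.6000 / 0.8500
     = 0.35142000 / 0.8500
     = 0.4134


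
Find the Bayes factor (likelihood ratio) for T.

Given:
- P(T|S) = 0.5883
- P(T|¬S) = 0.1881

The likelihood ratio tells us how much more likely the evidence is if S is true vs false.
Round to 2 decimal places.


Likelihood Ratio (LR) = P(T|S) / P(T|¬S)

LR = 0.5883 / 0.1881
   = 3.13

The evidence is 3.13 times more likely if S is true than if S is false.
Because LR exceeds 1, T is evidence for S.


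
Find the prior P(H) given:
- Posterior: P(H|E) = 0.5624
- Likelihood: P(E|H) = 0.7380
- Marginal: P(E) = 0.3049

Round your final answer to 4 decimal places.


From Bayes' theorem: P(H|E) = P(E|H) × P(H) / P(E)

Rearranging for P(H):
P(H) = P(H|E) × P(E) / P(E|H)
     = 0.5624 × 0.3049 / 0.7380
     = 0.17147576 / 0.7380
     = 0.2324


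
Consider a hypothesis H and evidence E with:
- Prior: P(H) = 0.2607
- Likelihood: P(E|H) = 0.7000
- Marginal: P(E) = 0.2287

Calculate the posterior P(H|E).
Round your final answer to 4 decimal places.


Using Bayes' theorem:

P(H|E) = P(E|H) × P(H) / P(E)
       = 0.7000 × 0.2607 / 0.2287
       = 0.18249000 / 0.2287
       = 0.7979

The evidence strengthens our belief in H.
Prior: 0.2607 → Posterior: 0.7979


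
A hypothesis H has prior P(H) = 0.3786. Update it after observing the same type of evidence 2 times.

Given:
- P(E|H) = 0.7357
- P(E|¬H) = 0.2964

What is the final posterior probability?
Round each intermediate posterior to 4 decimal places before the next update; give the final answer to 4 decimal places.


Sequential Bayesian updating:

Initial prior: P(H) = 0.3786

Update 1:
  P(E) = 0.7357 × 0.3786 + 0.2964 × 0.6214 = 0.27853602 + 0.18418296 = 0.46271898
  P(H|E) = 0.27853602 / 0.46271898 = 0.6020

Update 2:
  P(E) = 0.7357 × 0.6020 + 0.2964 × 0.3980 = 0.44289140 + 0.11796720 = 0.56085860
  P(H|E) = 0.44289140 / 0.56085860 = 0.7897

Final posterior: 0.7897


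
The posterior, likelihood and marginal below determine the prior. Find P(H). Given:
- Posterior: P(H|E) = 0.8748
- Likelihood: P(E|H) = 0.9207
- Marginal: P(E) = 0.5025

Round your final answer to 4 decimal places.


From Bayes' theorem: P(H|E) = P(E|H) × P(H) / P(E)

Rearranging for P(H):
P(H) = P(H|E) × P(E) / P(E|H)
     = 0.8748 × 0.5025 / 0.9207
     = 0.43958700 / 0.9207
     = 0.4774


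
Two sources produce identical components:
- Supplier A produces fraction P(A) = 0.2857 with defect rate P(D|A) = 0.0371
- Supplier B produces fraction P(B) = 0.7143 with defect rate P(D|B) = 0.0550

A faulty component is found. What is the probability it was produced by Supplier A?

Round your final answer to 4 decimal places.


Let A = from Supplier A, D = faulty

Given:
- P(A) = 0.2857, P(B) = 0.7143
- P(D|A) = 0.0371, P(D|B) = 0.0550

Step 1: Find P(D)
P(D) = P(D|A)P(A) + P(D|B)P(B)
     = 0.0371 × 0.2857 + 0.0550 × 0.7143
     = 0.01059947 + 0.03928650
     = 0.04988597

Step 2: Apply Bayes' theorem
P(A|D) = P(D|A)P(A) / P(D)
       = 0.01059947 / 0.04988597
       = 0.2125


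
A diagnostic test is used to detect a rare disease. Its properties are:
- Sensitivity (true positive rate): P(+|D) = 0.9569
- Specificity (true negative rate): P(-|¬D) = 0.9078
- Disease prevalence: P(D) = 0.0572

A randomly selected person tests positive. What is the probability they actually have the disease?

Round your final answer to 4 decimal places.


Let D = has disease, + = positive test

Given:
- P(D) = 0.0572 (prevalence)
- P(+|D) = 0.9569 (sensitivity)
- P(-|¬D) = 0.9078 (specificity)
- P(+|¬D) = 0.0922 (false positive rate = 1 - specificity)

Step 1: Find P(+)
P(+) = P(+|D)P(D) + P(+|¬D)P(¬D)
     = 0.9569 × 0.0572 + 0.0922 × 0.9428
     = 0.05473468 + 0.08692616
     = 0.14166084

Step 2: Apply Bayes' theorem for P(D|+)
P(D|+) = P(+|D)P(D) / P(+)
       = 0.05473468 / 0.14166084
       = 0.3864


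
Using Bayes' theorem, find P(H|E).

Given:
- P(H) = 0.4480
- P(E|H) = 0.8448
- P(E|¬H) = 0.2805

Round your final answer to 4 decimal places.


Bayes' theorem: P(H|E) = P(E|H) × P(H) / P(E)

Step 1: Calculate P(E) using law of total probability
P(E) = P(E|H)P(H) + P(E|¬H)P(¬H)
     = 0.8448 × 0.4480 + 0.2805 × 0.5520
     = 0.37847040 + 0.15483600
     = 0.53330640

Step 2: Apply Bayes' theorem
P(H|E) = P(E|H) × P(H) / P(E)
       = 0.37847040 / 0.53330640
       = 0.7097


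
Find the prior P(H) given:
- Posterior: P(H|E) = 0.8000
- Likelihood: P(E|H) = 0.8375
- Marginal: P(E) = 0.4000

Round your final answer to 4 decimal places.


From Bayes' theorem: P(H|E) = P(E|H) × P(H) / P(E)

Rearranging for P(H):
P(H) = P(H|E) × P(E) / P(E|H)
     = 0.8000 × 0.4000 / 0.8375
     = 0.32000000 / 0.8375
     = 0.3821


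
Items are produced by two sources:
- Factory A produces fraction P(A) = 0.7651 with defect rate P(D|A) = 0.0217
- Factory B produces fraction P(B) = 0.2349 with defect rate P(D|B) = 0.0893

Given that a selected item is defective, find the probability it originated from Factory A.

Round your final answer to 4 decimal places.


Let A = from Factory A, D = defective

Given:
- P(A) = 0.7651, P(B) = 0.2349
- P(D|A) = 0.0217, P(D|B) = 0.0893

Step 1: Find P(D)
P(D) = P(D|A)P(A) + P(D|B)P(B)
     = 0.0217 × 0.7651 + 0.0893 × 0.2349
     = 0.01660267 + 0.02097657
     = 0.03757924

Step 2: Apply Bayes' theorem
P(A|D) = P(D|A)P(A) / P(D)
       = 0.01660267 / 0.03757924
       = 0.4418


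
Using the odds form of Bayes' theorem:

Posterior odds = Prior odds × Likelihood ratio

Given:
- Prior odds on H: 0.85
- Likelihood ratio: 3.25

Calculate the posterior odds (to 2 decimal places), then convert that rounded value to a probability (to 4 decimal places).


Step 1: Calculate posterior odds
Posterior odds = Prior odds × LR
               = 0.85 × 3.25
               = 2.76

Step 2: Convert to probability
P(H|E) = Posterior odds / (1 + Posterior odds)
       = 2.76 / (1 + 2.76)
       = 2.76 / 3.76
       = 0.7340

The evidence increased P(H) from 0.4595 to 0.7340.


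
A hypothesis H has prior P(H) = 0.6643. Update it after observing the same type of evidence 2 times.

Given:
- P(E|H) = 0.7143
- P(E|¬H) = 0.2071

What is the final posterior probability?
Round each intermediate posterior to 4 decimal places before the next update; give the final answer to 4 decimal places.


Sequential Bayesian updating:

Initial prior: P(H) = 0.6643

Update 1:
  P(E) = 0.7143 × 0.6643 + 0.2071 × 0.3357 = 0.47450949 + 0.06952347 = 0.54403296
  P(H|E) = 0.47450949 / 0.54403296 = 0.8722

Update 2:
  P(E) = 0.7143 × 0.8722 + 0.2071 × 0.1278 = 0.62301246 + 0.02646738 = 0.64947984
  P(H|E) = 0.62301246 / 0.64947984 = 0.9592

Final posterior: 0.9592


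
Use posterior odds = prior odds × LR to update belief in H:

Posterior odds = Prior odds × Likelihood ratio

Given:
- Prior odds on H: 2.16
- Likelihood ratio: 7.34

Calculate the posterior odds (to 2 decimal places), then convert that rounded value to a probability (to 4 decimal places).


Step 1: Calculate posterior odds
Posterior odds = Prior odds × LR
               = 2.16 × 7.34
               = 15.85

Step 2: Convert to probability
P(H|E) = Posterior odds / (1 + Posterior odds)
       = 15.85 / (1 + 15.85)
       = 15.85 / 16.85
       = 0.9407

The evidence increased P(H) from 0.6835 to 0.9407.


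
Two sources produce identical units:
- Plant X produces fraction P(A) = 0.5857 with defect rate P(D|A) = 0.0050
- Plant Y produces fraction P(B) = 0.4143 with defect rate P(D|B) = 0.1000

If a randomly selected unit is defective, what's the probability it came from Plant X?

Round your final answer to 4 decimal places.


Let A = from Plant X, D = defective

Given:
- P(A) = 0.5857, P(B) = 0.4143
- P(D|A) = 0.0050, P(D|B) = 0.1000

Step 1: Find P(D)
P(D) = P(D|A)P(A) + P(D|B)P(B)
     = 0.0050 × 0.5857 + 0.1000 × 0.4143
     = 0.00292850 + 0.04143000
     = 0.04435850

Step 2: Apply Bayes' theorem
P(A|D) = P(D|A)P(A) / P(D)
       = 0.00292850 / 0.04435850
       = 0.0660


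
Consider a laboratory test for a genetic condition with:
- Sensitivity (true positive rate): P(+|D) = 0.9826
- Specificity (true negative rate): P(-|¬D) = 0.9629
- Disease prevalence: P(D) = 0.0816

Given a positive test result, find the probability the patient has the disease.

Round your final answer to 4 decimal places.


Let D = has disease, + = positive test

Given:
- P(D) = 0.0816 (prevalence)
- P(+|D) = 0.9826 (sensitivity)
- P(-|¬D) = 0.9629 (specificity)
- P(+|¬D) = 0.0371 (false positive rate = 1 - specificity)

Step 1: Find P(+)
P(+) = P(+|D)P(D) + P(+|¬D)P(¬D)
     = 0.9826 × 0.0816 + 0.0371 × 0.9184
     = 0.08018016 + 0.03407264
     = 0.11425280

Step 2: Apply Bayes' theorem for P(D|+)
P(D|+) = P(+|D)P(D) / P(+)
       = 0.08018016 / 0.11425280
       = 0.7018


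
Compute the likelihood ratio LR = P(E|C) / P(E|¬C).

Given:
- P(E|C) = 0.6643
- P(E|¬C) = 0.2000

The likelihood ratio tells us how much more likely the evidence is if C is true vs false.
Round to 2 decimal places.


Likelihood Ratio (LR) = P(E|C) / P(E|¬C)

LR = 0.6643 / 0.2000
   = 3.32

The evidence is 3.32 times more likely if C is true than if C is false.
Since LR > 1, the evidence supports C over ¬C.


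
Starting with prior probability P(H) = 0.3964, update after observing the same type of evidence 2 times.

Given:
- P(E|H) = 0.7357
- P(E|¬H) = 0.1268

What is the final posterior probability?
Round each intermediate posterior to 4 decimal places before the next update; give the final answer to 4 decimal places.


Sequential Bayesian updating:

Initial prior: P(H) = 0.3964

Update 1:
  P(E) = 0.7357 × 0.3964 + 0.1268 × 0.6036 = 0.29163148 + 0.07653648 = 0.36816796
  P(H|E) = 0.29163148 / 0.36816796 = 0.7921

Update 2:
  P(E) = 0.7357 × 0.7921 + 0.1268 × 0.2079 = 0.58274797 + 0.02636172 = 0.60910969
  P(H|E) = 0.58274797 / 0.60910969 = 0.9567

Final posterior: 0.9567


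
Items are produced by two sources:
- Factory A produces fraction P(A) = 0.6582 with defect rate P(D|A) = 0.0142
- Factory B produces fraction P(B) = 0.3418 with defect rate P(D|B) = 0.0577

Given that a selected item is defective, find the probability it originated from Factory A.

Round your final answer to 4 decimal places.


Let A = from Factory A, D = defective

Given:
- P(A) = 0.6582, P(B) = 0.3418
- P(D|A) = 0.0142, P(D|B) = 0.0577

Step 1: Find P(D)
P(D) = P(D|A)P(A) + P(D|B)P(B)
     = 0.0142 × 0.6582 + 0.0577 × 0.3418
     = 0.00934644 + 0.01972186
     = 0.02906830

Step 2: Apply Bayes' theorem
P(A|D) = P(D|A)P(A) / P(D)
       = 0.00934644 / 0.02906830
       = 0.3215


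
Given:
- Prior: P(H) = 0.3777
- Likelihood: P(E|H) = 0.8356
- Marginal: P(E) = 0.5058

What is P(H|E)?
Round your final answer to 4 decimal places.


Using Bayes' theorem:

P(H|E) = P(E|H) × P(H) / P(E)
       = 0.8356 × 0.3777 / 0.5058
       = 0.31560612 / 0.5058
       = 0.6240

The evidence strengthens our belief in H.
Prior: 0.3777 → Posterior: 0.6240


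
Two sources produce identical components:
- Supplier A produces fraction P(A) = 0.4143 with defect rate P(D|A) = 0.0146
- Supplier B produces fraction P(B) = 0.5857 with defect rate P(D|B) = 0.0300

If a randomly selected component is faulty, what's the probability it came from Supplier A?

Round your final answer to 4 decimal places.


Let A = from Supplier A, D = faulty

Given:
- P(A) = 0.4143, P(B) = 0.5857
- P(D|A) = 0.0146, P(D|B) = 0.0300

Step 1: Find P(D)
P(D) = P(D|A)P(A) + P(D|B)P(B)
     = 0.0146 × 0.4143 + 0.0300 × 0.5857
     = 0.00604878 + 0.01757100
     = 0.02361978

Step 2: Apply Bayes' theorem
P(A|D) = P(D|A)P(A) / P(D)
       = 0.00604878 / 0.02361978
       = 0.2561


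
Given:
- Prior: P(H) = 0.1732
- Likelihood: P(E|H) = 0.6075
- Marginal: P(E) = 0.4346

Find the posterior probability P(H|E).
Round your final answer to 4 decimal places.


Using Bayes' theorem:

P(H|E) = P(E|H) × P(H) / P(E)
       = 0.6075 × 0.1732 / 0.4346
       = 0.10521900 / 0.4346
       = 0.2421

The evidence strengthens our belief in H.
Prior: 0.1732 → Posterior: 0.2421


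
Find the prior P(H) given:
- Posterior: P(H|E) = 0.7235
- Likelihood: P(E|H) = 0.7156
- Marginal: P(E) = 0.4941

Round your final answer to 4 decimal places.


From Bayes' theorem: P(H|E) = P(E|H) × P(H) / P(E)

Rearranging for P(H):
P(H) = P(H|E) × P(E) / P(E|H)
     = 0.7235 × 0.4941 / 0.7156
     = 0.35748135 / 0.7156
     = 0.4996


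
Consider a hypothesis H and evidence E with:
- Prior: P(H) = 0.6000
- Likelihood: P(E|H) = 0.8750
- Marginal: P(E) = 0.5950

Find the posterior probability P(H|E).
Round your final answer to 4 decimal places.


Using Bayes' theorem:

P(H|E) = P(E|H) × P(H) / P(E)
       = 0.8750 × 0.6000 / 0.5950
       = 0.52500000 / 0.5950
       = 0.8824

The evidence strengthens our belief in H.
Prior: 0.6000 → Posterior: 0.8824


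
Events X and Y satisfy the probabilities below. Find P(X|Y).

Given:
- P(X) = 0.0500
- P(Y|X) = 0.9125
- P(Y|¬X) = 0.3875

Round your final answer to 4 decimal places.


Bayes' theorem: P(X|Y) = P(Y|X) × P(X) / P(Y)

Step 1: Calculate P(Y) using law of total probability
P(Y) = P(Y|X)P(X) + P(Y|¬X)P(¬X)
     = 0.9125 × 0.0500 + 0.3875 × 0.9500
     = 0.04562500 + 0.36812500
     = 0.41375000

Step 2: Apply Bayes' theorem
P(X|Y) = P(Y|X) × P(X) / P(Y)
       = 0.04562500 / 0.41375000
       = 0.1103


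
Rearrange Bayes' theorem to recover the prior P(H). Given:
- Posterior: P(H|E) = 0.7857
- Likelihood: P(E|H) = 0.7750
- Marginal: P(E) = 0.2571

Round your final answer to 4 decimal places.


From Bayes' theorem: P(H|E) = P(E|H) × P(H) / P(E)

Rearranging for P(H):
P(H) = P(H|E) × P(E) / P(E|H)
     = 0.7857 × 0.2571 / 0.7750
     = 0.20200347 / 0.7750
     = 0.2606


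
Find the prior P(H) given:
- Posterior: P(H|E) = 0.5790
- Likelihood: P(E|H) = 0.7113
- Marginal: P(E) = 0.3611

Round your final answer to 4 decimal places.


From Bayes' theorem: P(H|E) = P(E|H) × P(H) / P(E)

Rearranging for P(H):
P(H) = P(H|E) × P(E) / P(E|H)
     = 0.5790 × 0.3611 / 0.7113
     = 0.20907690 / 0.7113
     = 0.2939


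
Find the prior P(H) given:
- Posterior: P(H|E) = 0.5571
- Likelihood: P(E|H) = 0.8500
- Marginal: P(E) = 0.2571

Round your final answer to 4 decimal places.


From Bayes' theorem: P(H|E) = P(E|H) × P(H) / P(E)

Rearranging for P(H):
P(H) = P(H|E) × P(E) / P(E|H)
     = 0.5571 × 0.2571 / 0.8500
     = 0.14323041 / 0.8500
     = 0.1685


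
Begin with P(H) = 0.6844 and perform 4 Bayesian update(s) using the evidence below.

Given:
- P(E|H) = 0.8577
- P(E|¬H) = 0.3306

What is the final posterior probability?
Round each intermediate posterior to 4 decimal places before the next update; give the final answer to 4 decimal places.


Sequential Bayesian updating:

Initial prior: P(H) = 0.6844

Update 1:
  P(E) = 0.8577 × 0.6844 + 0.3306 × 0.3156 = 0.58700988 + 0.10433736 = 0.69134724
  P(H|E) = 0.58700988 / 0.69134724 = 0.8491

Update 2:
  P(E) = 0.8577 × 0.8491 + 0.3306 × 0.1509 = 0.72827307 + 0.04988754 = 0.77816061
  P(H|E) = 0.72827307 / 0.77816061 = 0.9359

Update 3:
  P(E) = 0.8577 × 0.9359 + 0.3306 × 0.0641 = 0.80272143 + 0.02119146 = 0.82391289
  P(H|E) = 0.80272143 / 0.82391289 = 0.9743

Update 4:
  P(E) = 0.8577 × 0.9743 + 0.3306 × 0.0257 = 0.83565711 + 0.00849642 = 0.84415353
  P(H|E) = 0.83565711 / 0.84415353 = 0.9899

Final posterior: 0.9899


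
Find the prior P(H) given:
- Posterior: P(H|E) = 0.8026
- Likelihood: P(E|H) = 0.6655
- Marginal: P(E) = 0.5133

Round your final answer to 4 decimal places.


From Bayes' theorem: P(H|E) = P(E|H) × P(H) / P(E)

Rearranging for P(H):
P(H) = P(H|E) × P(E) / P(E|H)
     = 0.8026 × 0.5133 / 0.6655
     = 0.41197458 / 0.6655
     = 0.6190


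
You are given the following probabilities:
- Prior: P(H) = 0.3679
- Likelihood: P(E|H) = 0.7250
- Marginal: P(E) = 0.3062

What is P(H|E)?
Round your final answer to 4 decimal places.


Using Bayes' theorem:

P(H|E) = P(E|H) × P(H) / P(E)
       = 0.7250 × 0.3679 / 0.3062
       = 0.26672750 / 0.3062
       = 0.8711

The evidence strengthens our belief in H.
Prior: 0.3679 → Posterior: 0.8711


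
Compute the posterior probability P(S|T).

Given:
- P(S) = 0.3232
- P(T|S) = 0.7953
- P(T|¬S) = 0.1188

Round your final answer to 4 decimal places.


Bayes' theorem: P(S|T) = P(T|S) × P(S) / P(T)

Step 1: Calculate P(T) using law of total probability
P(T) = P(T|S)P(S) + P(T|¬S)P(¬S)
     = 0.7953 × 0.3232 + 0.1188 × 0.6768
     = 0.25704096 + 0.08040384
     = 0.33744480

Step 2: Apply Bayes' theorem
P(S|T) = P(T|S) × P(S) / P(T)
       = 0.25704096 / 0.33744480
       = 0.7617


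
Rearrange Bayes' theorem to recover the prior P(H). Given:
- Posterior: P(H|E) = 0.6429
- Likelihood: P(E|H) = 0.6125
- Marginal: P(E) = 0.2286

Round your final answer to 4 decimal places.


From Bayes' theorem: P(H|E) = P(E|H) × P(H) / P(E)

Rearranging for P(H):
P(H) = P(H|E) × P(E) / P(E|H)
     = 0.6429 × 0.2286 / 0.6125
     = 0.14696694 / 0.6125
     = 0.2399


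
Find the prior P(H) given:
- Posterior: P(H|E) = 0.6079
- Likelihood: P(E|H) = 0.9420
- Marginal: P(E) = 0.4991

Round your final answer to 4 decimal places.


From Bayes' theorem: P(H|E) = P(E|H) × P(H) / P(E)

Rearranging for P(H):
P(H) = P(H|E) × P(E) / P(E|H)
     = 0.6079 × 0.4991 / 0.9420
     = 0.30340289 / 0.9420
     = 0.3221


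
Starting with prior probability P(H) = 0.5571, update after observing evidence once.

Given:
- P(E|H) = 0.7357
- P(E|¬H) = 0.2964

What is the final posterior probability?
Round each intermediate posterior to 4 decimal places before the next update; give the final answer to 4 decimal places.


Sequential Bayesian updating:

Initial prior: P(H) = 0.5571

Update 1:
  P(E) = 0.7357 × 0.5571 + 0.2964 × 0.4429 = 0.40985847 + 0.13127556 = 0.54113403
  P(H|E) = 0.40985847 / 0.54113403 = 0.7574

Final posterior: 0.7574


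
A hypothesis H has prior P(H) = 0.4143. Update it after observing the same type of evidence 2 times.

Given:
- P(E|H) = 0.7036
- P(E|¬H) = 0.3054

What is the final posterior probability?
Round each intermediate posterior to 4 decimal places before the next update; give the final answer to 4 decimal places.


Sequential Bayesian updating:

Initial prior: P(H) = 0.4143

Update 1:
  P(E) = 0.7036 × 0.4143 + 0.3054 × 0.5857 = 0.29150148 + 0.17887278 = 0.47037426
  P(H|E) = 0.29150148 / 0.47037426 = 0.6197

Update 2:
  P(E) = 0.7036 × 0.6197 + 0.3054 × 0.3803 = 0.43602092 + 0.11614362 = 0.55216454
  P(H|E) = 0.43602092 / 0.55216454 = 0.7897

Final posterior: 0.7897


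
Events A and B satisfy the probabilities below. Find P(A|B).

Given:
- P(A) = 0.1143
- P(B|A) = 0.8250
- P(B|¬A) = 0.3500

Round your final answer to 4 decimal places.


Bayes' theorem: P(A|B) = P(B|A) × P(A) / P(B)

Step 1: Calculate P(B) using law of total probability
P(B) = P(B|A)P(A) + P(B|¬A)P(¬A)
     = 0.8250 × 0.1143 + 0.3500 × 0.8857
     = 0.09429750 + 0.30999500
     = 0.40429250

Step 2: Apply Bayes' theorem
P(A|B) = P(B|A) × P(A) / P(B)
       = 0.09429750 / 0.40429250
       = 0.2332


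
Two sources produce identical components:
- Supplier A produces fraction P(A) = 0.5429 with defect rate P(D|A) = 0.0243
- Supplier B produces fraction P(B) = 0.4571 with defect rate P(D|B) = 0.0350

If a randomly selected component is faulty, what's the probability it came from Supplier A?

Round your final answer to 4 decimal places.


Let A = from Supplier A, D = faulty

Given:
- P(A) = 0.5429, P(B) = 0.4571
- P(D|A) = 0.0243, P(D|B) = 0.0350

Step 1: Find P(D)
P(D) = P(D|A)P(A) + P(D|B)P(B)
     = 0.0243 × 0.5429 + 0.0350 × 0.4571
     = 0.01319247 + 0.01599850
     = 0.02919097

Step 2: Apply Bayes' theorem
P(A|D) = P(D|A)P(A) / P(D)
       = 0.01319247 / 0.02919097
       = 0.4519


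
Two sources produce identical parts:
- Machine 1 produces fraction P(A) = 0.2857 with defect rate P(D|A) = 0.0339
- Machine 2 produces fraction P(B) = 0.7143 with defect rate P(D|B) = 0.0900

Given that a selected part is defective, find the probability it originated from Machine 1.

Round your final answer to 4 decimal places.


Let A = from Machine 1, D = defective

Given:
- P(A) = 0.2857, P(B) = 0.7143
- P(D|A) = 0.0339, P(D|B) = 0.0900

Step 1: Find P(D)
P(D) = P(D|A)P(A) + P(D|B)P(B)
     = 0.0339 × 0.2857 + 0.0900 × 0.7143
     = 0.00968523 + 0.06428700
     = 0.07397223

Step 2: Apply Bayes' theorem
P(A|D) = P(D|A)P(A) / P(D)
       = 0.00968523 / 0.07397223
       = 0.1309


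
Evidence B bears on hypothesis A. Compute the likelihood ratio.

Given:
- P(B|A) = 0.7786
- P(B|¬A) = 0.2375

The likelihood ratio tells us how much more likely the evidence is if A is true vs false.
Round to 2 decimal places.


Likelihood Ratio (LR) = P(B|A) / P(B|¬A)

LR = 0.7786 / 0.2375
   = 3.28

The evidence is 3.28 times more likely if A is true than if A is false.
LR > 1, so observing B raises the odds in favor of A.


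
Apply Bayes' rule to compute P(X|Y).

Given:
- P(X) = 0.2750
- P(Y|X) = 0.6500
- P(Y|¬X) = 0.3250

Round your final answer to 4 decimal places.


Bayes' theorem: P(X|Y) = P(Y|X) × P(X) / P(Y)

Step 1: Calculate P(Y) using law of total probability
P(Y) = P(Y|X)P(X) + P(Y|¬X)P(¬X)
     = 0.6500 × 0.2750 + 0.3250 × 0.7250
     = 0.17875000 + 0.23562500
     = 0.41437500

Step 2: Apply Bayes' theorem
P(X|Y) = P(Y|X) × P(X) / P(Y)
       = 0.17875000 / 0.41437500
       = 0.4314


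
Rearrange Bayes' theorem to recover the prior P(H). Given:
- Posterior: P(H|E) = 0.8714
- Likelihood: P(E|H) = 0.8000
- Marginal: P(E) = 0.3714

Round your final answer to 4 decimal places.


From Bayes' theorem: P(H|E) = P(E|H) × P(H) / P(E)

Rearranging for P(H):
P(H) = P(H|E) × P(E) / P(E|H)
     = 0.8714 × 0.3714 / 0.8000
     = 0.32363796 / 0.8000
     = 0.4045


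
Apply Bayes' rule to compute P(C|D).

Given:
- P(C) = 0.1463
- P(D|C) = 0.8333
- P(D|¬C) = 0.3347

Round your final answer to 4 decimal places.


Bayes' theorem: P(C|D) = P(D|C) × P(C) / P(D)

Step 1: Calculate P(D) using law of total probability
P(D) = P(D|C)P(C) + P(D|¬C)P(¬C)
     = 0.8333 × 0.1463 + 0.3347 × 0.8537
     = 0.12191179 + 0.28573339
     = 0.40764518

Step 2: Apply Bayes' theorem
P(C|D) = P(D|C) × P(C) / P(D)
       = 0.12191179 / 0.40764518
       = 0.2991


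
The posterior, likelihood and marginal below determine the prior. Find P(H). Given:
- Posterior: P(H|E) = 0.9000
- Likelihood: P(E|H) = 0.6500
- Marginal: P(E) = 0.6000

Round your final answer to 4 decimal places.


From Bayes' theorem: P(H|E) = P(E|H) × P(H) / P(E)

Rearranging for P(H):
P(H) = P(H|E) × P(E) / P(E|H)
     = 0.9000 × 0.6000 / 0.6500
     = 0.54000000 / 0.6500
     = 0.8308


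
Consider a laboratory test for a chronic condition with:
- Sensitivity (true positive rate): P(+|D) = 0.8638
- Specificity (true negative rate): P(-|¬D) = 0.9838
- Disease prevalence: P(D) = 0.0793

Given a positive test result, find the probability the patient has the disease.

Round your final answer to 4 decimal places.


Let D = has disease, + = positive test

Given:
- P(D) = 0.0793 (prevalence)
- P(+|D) = 0.8638 (sensitivity)
- P(-|¬D) = 0.9838 (specificity)
- P(+|¬D) = 0.0162 (false positive rate = 1 - specificity)

Step 1: Find P(+)
P(+) = P(+|D)P(D) + P(+|¬D)P(¬D)
     = 0.8638 × 0.0793 + 0.0162 × 0.9207
     = 0.06849934 + 0.01491534
     = 0.08341468

Step 2: Apply Bayes' theorem for P(D|+)
P(D|+) = P(+|D)P(D) / P(+)
       = 0.06849934 / 0.08341468
       = 0.8212


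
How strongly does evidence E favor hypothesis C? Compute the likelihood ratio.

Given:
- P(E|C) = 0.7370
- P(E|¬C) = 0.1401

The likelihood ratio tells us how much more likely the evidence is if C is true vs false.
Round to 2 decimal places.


Likelihood Ratio (LR) = P(E|C) / P(E|¬C)

LR = 0.7370 / 0.1401
   = 5.26

The evidence is 5.26 times more likely if C is true than if C is false.
Because LR exceeds 1, E is evidence for C.


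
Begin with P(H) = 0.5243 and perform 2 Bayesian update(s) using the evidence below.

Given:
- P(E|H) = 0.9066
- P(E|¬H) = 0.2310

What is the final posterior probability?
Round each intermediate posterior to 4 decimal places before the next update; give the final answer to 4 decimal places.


Sequential Bayesian updating:

Initial prior: P(H) = 0.5243

Update 1:
  P(E) = 0.9066 × 0.5243 + 0.2310 × 0.4757 = 0.47533038 + 0.10988670 = 0.58521708
  P(H|E) = 0.47533038 / 0.58521708 = 0.8122

Update 2:
  P(E) = 0.9066 × 0.8122 + 0.2310 × 0.1878 = 0.73634052 + 0.04338180 = 0.77972232
  P(H|E) = 0.73634052 / 0.77972232 = 0.9444

Final posterior: 0.9444


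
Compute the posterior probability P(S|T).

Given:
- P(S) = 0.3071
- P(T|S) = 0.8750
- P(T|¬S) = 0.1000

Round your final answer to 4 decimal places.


Bayes' theorem: P(S|T) = P(T|S) × P(S) / P(T)

Step 1: Calculate P(T) using law of total probability
P(T) = P(T|S)P(S) + P(T|¬S)P(¬S)
     = 0.8750 × 0.3071 + 0.1000 × 0.6929
     = 0.26871250 + 0.06929000
     = 0.33800250

Step 2: Apply Bayes' theorem
P(S|T) = P(T|S) × P(S) / P(T)
       = 0.26871250 / 0.33800250
       = 0.7950


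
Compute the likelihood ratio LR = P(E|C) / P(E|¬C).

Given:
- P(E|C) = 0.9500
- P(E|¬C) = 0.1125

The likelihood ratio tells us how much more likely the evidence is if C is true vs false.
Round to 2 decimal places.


Likelihood Ratio (LR) = P(E|C) / P(E|¬C)

LR = 0.9500 / 0.1125
   = 8.44

The evidence is 8.44 times more likely if C is true than if C is false.
LR > 1, so observing E raises the odds in favor of C.
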